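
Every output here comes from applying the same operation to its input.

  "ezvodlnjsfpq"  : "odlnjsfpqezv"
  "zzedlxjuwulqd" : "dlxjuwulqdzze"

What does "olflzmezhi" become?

Each output is the input with this applied: move the first 3 characters to the end (rotate left by 3).
"olflzmezhi" → "lzmezhiolf".

lzmezhiolf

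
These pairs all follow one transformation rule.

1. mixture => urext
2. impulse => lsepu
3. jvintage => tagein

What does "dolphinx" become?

hinxlp

The rule is to delete the first 2 characters, then move the first 2 characters to the end (rotate left by 2).
Doing the same to "dolphinx": "hinxlp".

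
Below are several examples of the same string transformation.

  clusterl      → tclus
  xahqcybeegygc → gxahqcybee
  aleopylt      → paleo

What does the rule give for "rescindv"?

Each output is the input with this applied: delete the last 3 characters, then move the last character to the front.
Applying both steps to "rescindv": "resci", then "iresc".

iresc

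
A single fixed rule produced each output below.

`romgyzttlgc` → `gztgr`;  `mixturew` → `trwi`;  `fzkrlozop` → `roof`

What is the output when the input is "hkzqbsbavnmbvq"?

In each case the input is transformed by: move the first 2 characters to the end (rotate left by 2), then keep every other character starting from the second (positions 2nd, 4th, 6th, ...).
On "hkzqbsbavnmbvq": the first step gives "zqbsbavnmbvqhk", and the second then gives "qsanbqk".

qsanbqk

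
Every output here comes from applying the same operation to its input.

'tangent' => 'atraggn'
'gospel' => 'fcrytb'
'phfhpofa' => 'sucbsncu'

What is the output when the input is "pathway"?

The rule is to move the first 2 characters to the end (rotate left by 2), then shift every letter 13 places forward in the alphabet (wrapping around) — i.e. ROT13.
"pathway" → "thwaypa" → "gujnlcn".

gujnlcn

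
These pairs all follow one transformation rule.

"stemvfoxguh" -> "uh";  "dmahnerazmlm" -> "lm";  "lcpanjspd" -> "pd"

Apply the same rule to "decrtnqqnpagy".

Looking at the pairs, the operation is to keep only the last 2 characters.
"decrtnqqnpagy" → "gy".

gy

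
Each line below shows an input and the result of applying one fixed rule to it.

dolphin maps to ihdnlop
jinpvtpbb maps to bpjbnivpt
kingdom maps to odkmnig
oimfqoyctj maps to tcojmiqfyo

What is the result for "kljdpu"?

What's happening: move the last 3 characters to the front (rotate right by 3), then swap each adjacent pair of characters (1↔2, 3↔4, ...).
For "kljdpu", step one produces "dpuklj"; step two turns that into "pdkujl".

pdkujl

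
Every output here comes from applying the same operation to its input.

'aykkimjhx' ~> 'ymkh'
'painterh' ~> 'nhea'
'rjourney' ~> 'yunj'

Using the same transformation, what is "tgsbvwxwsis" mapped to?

Looking at the pairs, the operation is to keep every other character starting from the second (positions 2nd, 4th, 6th, ...), then sort the characters into reverse alphabetical order.
"tgsbvwxwsis" → "wwigb".

wwigb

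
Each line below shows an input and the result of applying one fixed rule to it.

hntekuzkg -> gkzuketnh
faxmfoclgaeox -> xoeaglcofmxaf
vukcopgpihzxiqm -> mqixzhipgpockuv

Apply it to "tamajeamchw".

In each case the input is transformed by: reverse the string.
Applying that to "tamajeamchw" gives "whcmaejamat".

whcmaejamat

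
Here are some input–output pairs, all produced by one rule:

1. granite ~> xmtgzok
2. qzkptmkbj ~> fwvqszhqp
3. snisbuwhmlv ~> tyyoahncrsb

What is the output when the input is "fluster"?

The transformation: shift every letter 6 places forward in the alphabet (wrapping around), then swap each adjacent pair of characters (1↔2, 3↔4, ...).
For "fluster", step one produces "lrayzkx"; step two turns that into "rlyakzx".
(Check on "snisbuwhmlv": → "ytoyhacnsrb" → "tyyoahncrsb" ✓)

rlyakzx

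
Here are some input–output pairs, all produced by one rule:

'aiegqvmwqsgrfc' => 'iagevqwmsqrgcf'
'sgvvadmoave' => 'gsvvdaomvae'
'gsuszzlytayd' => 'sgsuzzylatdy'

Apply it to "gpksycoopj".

The rule is to swap each adjacent pair of characters (1↔2, 3↔4, ...).
Doing the same to "gpksycoopj": "pgskcyoojp".

pgskcyoojp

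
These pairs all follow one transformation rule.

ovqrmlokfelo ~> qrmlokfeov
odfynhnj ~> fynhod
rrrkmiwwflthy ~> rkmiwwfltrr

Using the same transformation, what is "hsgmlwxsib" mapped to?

gmlwxshs

Each output is the input with this applied: delete the last 2 characters, then move the first 2 characters to the end (rotate left by 2).
"hsgmlwxsib" → "hsgmlwxs" → "gmlwxshs".
(Check on "odfynhnj": → "odfynh" → "fynhod" ✓)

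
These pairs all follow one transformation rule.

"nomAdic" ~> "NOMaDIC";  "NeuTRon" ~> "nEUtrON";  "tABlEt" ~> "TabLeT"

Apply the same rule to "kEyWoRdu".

The transformation: flip the case of every letter.
So "kEyWoRdu" becomes "KeYwOrDU".

KeYwOrDU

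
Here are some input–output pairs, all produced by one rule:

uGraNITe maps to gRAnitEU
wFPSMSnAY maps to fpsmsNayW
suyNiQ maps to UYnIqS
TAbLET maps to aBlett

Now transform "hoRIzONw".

The pattern: flip the case of every letter, then move the first character to the end.
Starting from "hoRIzONw": after the first operation, "HOriZonW"; after the second, "OriZonWH".
(Check on "wFPSMSnAY": → "WfpsmsNay" → "fpsmsNayW" ✓)

OriZonWH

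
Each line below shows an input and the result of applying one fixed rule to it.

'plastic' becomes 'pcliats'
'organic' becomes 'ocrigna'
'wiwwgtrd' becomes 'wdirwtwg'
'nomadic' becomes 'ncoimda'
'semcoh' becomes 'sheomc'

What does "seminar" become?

In each case the input is transformed by: take characters alternately from the front and the back (1st, last, 2nd, 2nd-last, ...).
Applying that to "seminar" gives "sreamni".

sreamni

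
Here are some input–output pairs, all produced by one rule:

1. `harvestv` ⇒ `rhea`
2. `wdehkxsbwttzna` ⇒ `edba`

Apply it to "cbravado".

What's happening: sort the characters into reverse alphabetical order, then keep only the last 4 characters.
For "cbravado", step one produces "vrodcbaa"; step two turns that into "cbaa".

cbaa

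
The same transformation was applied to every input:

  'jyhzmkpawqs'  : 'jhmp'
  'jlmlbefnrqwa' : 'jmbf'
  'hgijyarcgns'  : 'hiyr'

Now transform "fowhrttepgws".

Each output is the input with this applied: keep every other character starting from the first (positions 1st, 3rd, 5th, ...), then keep only the first 4 characters.
On "fowhrttepgws": the first step gives "fwrtpw", and the second then gives "fwrt".

fwrt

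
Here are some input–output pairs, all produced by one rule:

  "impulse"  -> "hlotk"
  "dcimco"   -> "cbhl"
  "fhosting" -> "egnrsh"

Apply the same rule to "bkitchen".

ajhsbg

Each output is the input with this applied: delete the last 2 characters, then shift every letter 1 place backward in the alphabet (wrapping around).
"bkitchen" → "bkitch" → "ajhsbg".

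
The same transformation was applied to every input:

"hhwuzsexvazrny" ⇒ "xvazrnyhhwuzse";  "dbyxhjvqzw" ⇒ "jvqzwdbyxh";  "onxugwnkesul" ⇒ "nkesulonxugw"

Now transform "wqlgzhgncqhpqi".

ncqhpqiwqlgzhg

In each case the input is transformed by: swap the front and back halves of the string.
So "wqlgzhgncqhpqi" becomes "ncqhpqiwqlgzhg".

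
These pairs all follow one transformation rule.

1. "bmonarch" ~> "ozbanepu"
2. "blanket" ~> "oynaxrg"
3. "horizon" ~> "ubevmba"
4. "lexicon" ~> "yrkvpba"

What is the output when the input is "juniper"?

The pattern: shift every letter 13 places forward in the alphabet (wrapping around) — i.e. ROT13.
Applying that to "juniper" gives "whavcre".

whavcre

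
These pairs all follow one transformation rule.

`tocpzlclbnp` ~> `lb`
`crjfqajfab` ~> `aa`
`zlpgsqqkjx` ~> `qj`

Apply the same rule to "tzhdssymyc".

sy

Looking at the pairs, the operation is to delete the first 3 characters, then keep one character in every 3, starting at position 3 (positions 3rd, 6th, 9th, ...).
Working it through for "tzhdssymyc": intermediate "dssymyc", final "sy".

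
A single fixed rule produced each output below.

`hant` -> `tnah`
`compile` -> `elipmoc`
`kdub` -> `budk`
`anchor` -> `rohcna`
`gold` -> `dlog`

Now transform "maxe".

exam

The pattern: reverse the string.
On "maxe" that produces "exam".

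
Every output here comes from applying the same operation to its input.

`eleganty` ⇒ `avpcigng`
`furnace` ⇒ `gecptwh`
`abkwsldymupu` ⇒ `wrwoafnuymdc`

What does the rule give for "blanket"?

vgmpcnd

The transformation: reverse the string, then shift every letter 2 places forward in the alphabet (wrapping around).
For "blanket", step one produces "teknalb"; step two turns that into "vgmpcnd".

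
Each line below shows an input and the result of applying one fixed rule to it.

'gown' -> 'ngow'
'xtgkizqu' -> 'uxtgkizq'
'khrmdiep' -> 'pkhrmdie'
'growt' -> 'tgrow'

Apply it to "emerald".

demeral

In each case the input is transformed by: move the last character to the front.
On "emerald" that produces "demeral".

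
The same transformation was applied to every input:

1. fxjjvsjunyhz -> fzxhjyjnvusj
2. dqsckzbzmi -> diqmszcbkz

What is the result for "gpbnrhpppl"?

glppbpnprh

The rule is to take characters alternately from the front and the back (1st, last, 2nd, 2nd-last, ...).
For "gpbnrhpppl" the result is "glppbpnprh".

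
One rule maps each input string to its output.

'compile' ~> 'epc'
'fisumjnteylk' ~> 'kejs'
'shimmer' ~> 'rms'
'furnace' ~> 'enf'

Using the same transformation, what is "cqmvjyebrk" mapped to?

kevc

What's happening: reverse the string, then keep one character in every 3, starting at position 1 (positions 1st, 4th, 7th, ...).
Working it through for "cqmvjyebrk": intermediate "krbeyjvmqc", final "kevc".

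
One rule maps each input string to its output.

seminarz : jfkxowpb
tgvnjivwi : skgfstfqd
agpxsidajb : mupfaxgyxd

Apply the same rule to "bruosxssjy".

rlpuppgvyo

Rule — move the first 2 characters to the end (rotate left by 2), then shift every letter 3 places backward in the alphabet (wrapping around).
For "bruosxssjy", step one produces "uosxssjybr"; step two turns that into "rlpuppgvyo".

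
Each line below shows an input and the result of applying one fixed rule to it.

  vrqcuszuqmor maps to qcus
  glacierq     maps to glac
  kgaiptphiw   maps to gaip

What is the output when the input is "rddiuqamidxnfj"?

iuqa

Each output is the input with this applied: swap the front and back halves of the string, then keep only the last 4 characters.
Starting from "rddiuqamidxnfj": after the first operation, "midxnfjrddiuqa"; after the second, "iuqa".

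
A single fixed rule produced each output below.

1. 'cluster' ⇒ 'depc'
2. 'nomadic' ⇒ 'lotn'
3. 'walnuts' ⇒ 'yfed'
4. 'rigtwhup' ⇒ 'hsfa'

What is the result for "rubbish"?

Each output is the input with this applied: shift every letter 11 places forward in the alphabet (wrapping around), then keep only the last 4 characters.
On "rubbish": the first step gives "cfmmtds", and the second then gives "mtds".

mtds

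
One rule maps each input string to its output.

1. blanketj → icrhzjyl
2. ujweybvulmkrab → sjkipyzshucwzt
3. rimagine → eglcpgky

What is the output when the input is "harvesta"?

Looking at the pairs, the operation is to shift every letter 2 places backward in the alphabet (wrapping around), then swap the front and back halves of the string.
"harvesta" → "cqryfypt".

cqryfypt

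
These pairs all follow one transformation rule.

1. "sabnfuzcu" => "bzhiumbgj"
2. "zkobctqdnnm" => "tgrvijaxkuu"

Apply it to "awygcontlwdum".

thdfnjvuasdkb

Looking at the pairs, the operation is to shift every letter 7 places forward in the alphabet (wrapping around), then move the last character to the front.
Working it through for "awygcontlwdum": intermediate "hdfnjvuasdkbt", final "thdfnjvuasdkb".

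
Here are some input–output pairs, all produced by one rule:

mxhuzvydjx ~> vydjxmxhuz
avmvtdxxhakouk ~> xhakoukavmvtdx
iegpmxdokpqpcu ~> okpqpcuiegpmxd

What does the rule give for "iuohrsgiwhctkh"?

In each case the input is transformed by: swap the front and back halves of the string.
"iuohrsgiwhctkh" → "iwhctkhiuohrsg".

iwhctkhiuohrsg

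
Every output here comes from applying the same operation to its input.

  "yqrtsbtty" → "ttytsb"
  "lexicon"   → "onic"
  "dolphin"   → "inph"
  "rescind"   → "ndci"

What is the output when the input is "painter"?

The pattern: delete the first 3 characters, then swap the front and back halves of the string.
"painter" → "nter" → "ernt".

ernt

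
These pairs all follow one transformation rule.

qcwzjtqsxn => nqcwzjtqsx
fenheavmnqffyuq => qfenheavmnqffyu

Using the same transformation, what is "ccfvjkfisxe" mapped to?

eccfvjkfisx

Rule — move the last character to the front.
"ccfvjkfisxe" → "eccfvjkfisx".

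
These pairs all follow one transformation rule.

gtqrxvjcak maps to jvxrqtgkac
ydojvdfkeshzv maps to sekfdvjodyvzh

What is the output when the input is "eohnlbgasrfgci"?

The rule is to move the last 3 characters to the front (rotate right by 3), then reverse the string.
"eohnlbgasrfgci" → "gcieohnlbgasrf" → "frsagblnhoeicg".
(Check on "gtqrxvjcak": → "cakgtqrxvj" → "jvxrqtgkac" ✓)

frsagblnhoeicg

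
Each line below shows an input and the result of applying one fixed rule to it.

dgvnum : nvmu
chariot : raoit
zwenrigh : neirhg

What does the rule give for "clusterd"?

suetdr

The rule is to swap each adjacent pair of characters (1↔2, 3↔4, ...), then delete the first 2 characters.
Doing the same to "clusterd": "suetdr".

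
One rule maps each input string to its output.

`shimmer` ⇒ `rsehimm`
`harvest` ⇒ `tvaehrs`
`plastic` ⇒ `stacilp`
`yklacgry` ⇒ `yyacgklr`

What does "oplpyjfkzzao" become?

zzafjklooppy

The pattern: sort the characters into alphabetical order, then move the last 2 characters to the front (rotate right by 2).
Applying both steps to "oplpyjfkzzao": "afjklooppyzz", then "zzafjklooppy".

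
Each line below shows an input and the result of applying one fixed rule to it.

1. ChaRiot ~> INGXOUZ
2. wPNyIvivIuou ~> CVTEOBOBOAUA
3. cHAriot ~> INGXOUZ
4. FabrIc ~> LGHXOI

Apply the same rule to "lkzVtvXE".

Each output is the input with this applied: shift every letter 6 places forward in the alphabet (wrapping around), then convert every letter to uppercase.
Working it through for "lkzVtvXE": intermediate "rqfBzbDK", final "RQFBZBDK".

RQFBZBDK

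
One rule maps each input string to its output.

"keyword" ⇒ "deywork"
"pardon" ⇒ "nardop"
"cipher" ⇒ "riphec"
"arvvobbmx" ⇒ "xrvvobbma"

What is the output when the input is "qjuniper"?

What's happening: swap the first and last characters.
On "qjuniper" that produces "rjunipeq".

rjunipeq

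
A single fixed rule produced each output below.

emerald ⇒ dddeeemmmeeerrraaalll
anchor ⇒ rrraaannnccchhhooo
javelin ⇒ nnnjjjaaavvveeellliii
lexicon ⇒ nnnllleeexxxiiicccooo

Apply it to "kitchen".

Looking at the pairs, the operation is to move the last character to the front, then repeat every character 3 times.
On "kitchen": the first step gives "nkitche", and the second then gives "nnnkkkiiitttccchhheee".

nnnkkkiiitttccchhheee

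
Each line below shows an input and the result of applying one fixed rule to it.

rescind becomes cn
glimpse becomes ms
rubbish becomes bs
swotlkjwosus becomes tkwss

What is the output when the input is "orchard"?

The transformation: keep every other character starting from the second (positions 2nd, 4th, 6th, ...), then delete the first character.
On "orchard": the first step gives "rhr", and the second then gives "hr".

hr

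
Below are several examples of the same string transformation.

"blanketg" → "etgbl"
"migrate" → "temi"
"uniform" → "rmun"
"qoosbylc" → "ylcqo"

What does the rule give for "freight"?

htfr

The rule is to move the first 2 characters to the end (rotate left by 2), then delete the first 3 characters.
"freight" → "eightfr" → "htfr".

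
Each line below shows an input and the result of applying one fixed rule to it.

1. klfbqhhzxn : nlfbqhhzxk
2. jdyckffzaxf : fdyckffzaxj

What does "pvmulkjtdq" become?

qvmulkjtdp

What's happening: swap the first and last characters.
Doing the same to "pvmulkjtdq": "qvmulkjtdp".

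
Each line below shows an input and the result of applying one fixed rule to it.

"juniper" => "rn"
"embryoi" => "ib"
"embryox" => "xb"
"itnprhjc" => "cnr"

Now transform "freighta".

aeg

In each case the input is transformed by: take characters alternately from the front and the back (1st, last, 2nd, 2nd-last, ...), then keep one character in every 3, starting at position 2 (positions 2nd, 5th, 8th, ...).
On "freighta": the first step gives "fartehig", and the second then gives "aeg".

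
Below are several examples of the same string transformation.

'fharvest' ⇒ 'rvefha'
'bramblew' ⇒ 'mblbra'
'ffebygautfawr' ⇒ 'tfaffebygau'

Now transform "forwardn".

warfor

Looking at the pairs, the operation is to delete the last 2 characters, then move the last 3 characters to the front (rotate right by 3).
"forwardn" → "warfor".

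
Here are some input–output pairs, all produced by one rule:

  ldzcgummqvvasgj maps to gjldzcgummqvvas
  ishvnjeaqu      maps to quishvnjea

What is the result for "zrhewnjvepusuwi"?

wizrhewnjvepusu

In each case the input is transformed by: move the last 2 characters to the front (rotate right by 2).
Doing the same to "zrhewnjvepusuwi": "wizrhewnjvepusu".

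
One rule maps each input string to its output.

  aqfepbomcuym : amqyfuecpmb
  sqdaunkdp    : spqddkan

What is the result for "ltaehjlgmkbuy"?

The rule is to take characters alternately from the front and the back (1st, last, 2nd, 2nd-last, ...), then delete the last character.
For "ltaehjlgmkbuy", step one produces "lytuabekhmjgl"; step two turns that into "lytuabekhmjg".

lytuabekhmjg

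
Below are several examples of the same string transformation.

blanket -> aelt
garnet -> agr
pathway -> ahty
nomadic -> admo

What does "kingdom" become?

Rule — sort the characters into alphabetical order, then keep every other character starting from the first (positions 1st, 3rd, 5th, ...).
"kingdom" → "dgikmno" → "dimo".

dimo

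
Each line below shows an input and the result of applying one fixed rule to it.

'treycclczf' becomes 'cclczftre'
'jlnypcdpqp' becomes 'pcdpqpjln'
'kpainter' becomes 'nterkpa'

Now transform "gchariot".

What's happening: move the first 3 characters to the end (rotate left by 3), then delete the first character.
For "gchariot", step one produces "ariotgch"; step two turns that into "riotgch".

riotgch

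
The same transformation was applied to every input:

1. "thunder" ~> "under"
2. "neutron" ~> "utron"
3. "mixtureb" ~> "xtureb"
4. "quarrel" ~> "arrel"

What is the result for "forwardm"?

rwardm

The transformation: delete the first 2 characters.
For "forwardm" the result is "rwardm".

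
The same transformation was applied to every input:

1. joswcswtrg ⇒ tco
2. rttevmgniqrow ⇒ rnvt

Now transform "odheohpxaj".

The transformation: reverse the string, then keep one character in every 3, starting at position 3 (positions 3rd, 6th, 9th, ...).
Working it through for "odheohpxaj": intermediate "jaxphoehdo", final "xod".

xod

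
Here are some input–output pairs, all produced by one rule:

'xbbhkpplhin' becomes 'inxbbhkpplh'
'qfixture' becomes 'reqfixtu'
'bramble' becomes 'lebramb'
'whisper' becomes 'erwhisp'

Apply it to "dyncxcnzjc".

Looking at the pairs, the operation is to move the last 2 characters to the front (rotate right by 2).
"dyncxcnzjc" → "jcdyncxcnz".

jcdyncxcnz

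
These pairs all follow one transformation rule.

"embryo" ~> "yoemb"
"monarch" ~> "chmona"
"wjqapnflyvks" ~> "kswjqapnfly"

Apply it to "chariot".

otchar

Rule — move the last 3 characters to the front (rotate right by 3), then delete the first character.
Working it through for "chariot": intermediate "iotchar", final "otchar".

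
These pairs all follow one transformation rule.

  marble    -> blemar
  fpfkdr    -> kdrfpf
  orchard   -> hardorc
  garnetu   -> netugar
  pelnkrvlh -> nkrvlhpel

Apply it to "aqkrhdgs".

Each output is the input with this applied: move the first 3 characters to the end (rotate left by 3).
On "aqkrhdgs" that produces "rhdgsaqk".

rhdgsaqk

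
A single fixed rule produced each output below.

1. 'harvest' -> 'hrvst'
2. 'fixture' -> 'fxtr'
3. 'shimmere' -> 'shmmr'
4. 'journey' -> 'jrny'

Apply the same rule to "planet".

The pattern: remove every vowel.
For "planet" the result is "plnt".

plnt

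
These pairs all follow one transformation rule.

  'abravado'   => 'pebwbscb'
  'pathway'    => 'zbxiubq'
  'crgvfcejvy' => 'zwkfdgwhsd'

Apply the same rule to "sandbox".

Each output is the input with this applied: shift every letter 1 place forward in the alphabet (wrapping around), then reverse the string.
Working it through for "sandbox": intermediate "tboecpy", final "ypceobt".

ypceobt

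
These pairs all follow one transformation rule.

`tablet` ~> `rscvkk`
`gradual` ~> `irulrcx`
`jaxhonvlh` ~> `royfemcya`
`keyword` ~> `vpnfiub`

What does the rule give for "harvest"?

rimvjky

The pattern: move the first character to the end, then shift every letter 9 places backward in the alphabet (wrapping around).
So "harvest" becomes "rimvjky".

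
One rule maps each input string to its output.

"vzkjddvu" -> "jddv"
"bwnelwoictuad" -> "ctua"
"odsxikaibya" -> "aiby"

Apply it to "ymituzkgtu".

The transformation: delete the last character, then keep only the last 4 characters.
Doing the same to "ymituzkgtu": "zkgt".

zkgt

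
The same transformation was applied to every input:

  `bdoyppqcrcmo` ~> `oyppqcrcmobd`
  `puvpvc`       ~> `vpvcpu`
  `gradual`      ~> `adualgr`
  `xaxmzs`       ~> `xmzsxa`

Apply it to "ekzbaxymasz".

zbaxymaszek

Looking at the pairs, the operation is to move the first 2 characters to the end (rotate left by 2).
Doing the same to "ekzbaxymasz": "zbaxymaszek".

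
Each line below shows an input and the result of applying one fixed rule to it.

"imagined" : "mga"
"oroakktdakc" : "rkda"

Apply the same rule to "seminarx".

sma

Each output is the input with this applied: sort the characters into reverse alphabetical order, then keep one character in every 3, starting at position 2 (positions 2nd, 5th, 8th, ...).
On "seminarx" that produces "sma".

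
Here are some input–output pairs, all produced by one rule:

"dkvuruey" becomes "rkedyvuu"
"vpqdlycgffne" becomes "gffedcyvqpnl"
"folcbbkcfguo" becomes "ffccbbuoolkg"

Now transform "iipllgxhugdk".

The pattern: sort the characters into reverse alphabetical order, then swap the front and back halves of the string.
On "iipllgxhugdk": the first step gives "xupllkiihggd", and the second then gives "iihggdxupllk".
(Check on "folcbbkcfguo": → "uoolkgffccbb" → "ffccbbuoolkg" ✓)

iihggdxupllk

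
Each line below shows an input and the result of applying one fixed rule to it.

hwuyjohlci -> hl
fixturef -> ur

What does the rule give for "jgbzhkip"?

Looking at the pairs, the operation is to move the last 2 characters to the front (rotate right by 2), then keep only the last 2 characters.
Applying both steps to "jgbzhkip": "ipjgbzhk", then "hk".
(Check on "hwuyjohlci": → "cihwuyjohl" → "hl" ✓)

hk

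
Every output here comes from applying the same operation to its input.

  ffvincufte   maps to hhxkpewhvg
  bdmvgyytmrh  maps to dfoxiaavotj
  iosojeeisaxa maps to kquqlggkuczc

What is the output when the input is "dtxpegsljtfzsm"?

Each output is the input with this applied: shift every letter 2 places forward in the alphabet (wrapping around).
For "dtxpegsljtfzsm" the result is "fvzrgiunlvhbuo".

fvzrgiunlvhbuo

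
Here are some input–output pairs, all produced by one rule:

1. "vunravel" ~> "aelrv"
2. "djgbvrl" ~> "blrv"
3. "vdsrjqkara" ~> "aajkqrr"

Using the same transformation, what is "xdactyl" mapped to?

clty

What's happening: delete the first 3 characters, then sort the characters into alphabetical order.
Applying both steps to "xdactyl": "ctyl", then "clty".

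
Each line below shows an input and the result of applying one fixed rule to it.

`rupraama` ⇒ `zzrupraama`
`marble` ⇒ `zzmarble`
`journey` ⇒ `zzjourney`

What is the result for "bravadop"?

Each output is the input with this applied: prepend "zz".
Doing the same to "bravadop": "zzbravadop".

zzbravadop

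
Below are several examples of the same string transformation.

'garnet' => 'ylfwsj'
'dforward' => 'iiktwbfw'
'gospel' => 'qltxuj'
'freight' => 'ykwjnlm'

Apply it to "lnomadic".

Looking at the pairs, the operation is to move the last character to the front, then shift every letter 5 places forward in the alphabet (wrapping around).
On "lnomadic": the first step gives "clnomadi", and the second then gives "hqstrfin".

hqstrfin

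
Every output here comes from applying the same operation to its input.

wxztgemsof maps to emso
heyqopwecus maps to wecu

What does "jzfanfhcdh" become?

fhcd

The pattern: move the last character to the front, then keep only the last 4 characters.
On "jzfanfhcdh": the first step gives "hjzfanfhcd", and the second then gives "fhcd".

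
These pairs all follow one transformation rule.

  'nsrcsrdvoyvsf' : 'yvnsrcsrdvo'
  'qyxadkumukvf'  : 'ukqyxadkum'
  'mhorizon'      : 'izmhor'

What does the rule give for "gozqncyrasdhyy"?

dhgozqncyras

Looking at the pairs, the operation is to delete the last 2 characters, then move the last 2 characters to the front (rotate right by 2).
Working it through for "gozqncyrasdhyy": intermediate "gozqncyrasdh", final "dhgozqncyras".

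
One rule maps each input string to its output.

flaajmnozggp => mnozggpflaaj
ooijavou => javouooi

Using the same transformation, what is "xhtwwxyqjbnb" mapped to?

xyqjbnbxhtww

In each case the input is transformed by: swap the front and back halves of the string, then move the last character to the front.
On "xhtwwxyqjbnb": the first step gives "yqjbnbxhtwwx", and the second then gives "xyqjbnbxhtww".
(Check on "flaajmnozggp": → "nozggpflaajm" → "mnozggpflaaj" ✓)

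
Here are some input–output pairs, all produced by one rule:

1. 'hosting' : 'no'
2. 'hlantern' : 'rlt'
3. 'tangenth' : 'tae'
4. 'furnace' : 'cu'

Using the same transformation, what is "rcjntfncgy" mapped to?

gct

Looking at the pairs, the operation is to move the last 3 characters to the front (rotate right by 3), then keep one character in every 3, starting at position 2 (positions 2nd, 5th, 8th, ...).
"rcjntfncgy" → "gct".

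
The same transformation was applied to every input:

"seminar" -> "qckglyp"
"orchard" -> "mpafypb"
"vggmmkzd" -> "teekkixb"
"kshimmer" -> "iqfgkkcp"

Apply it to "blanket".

Rule — shift every letter 2 places backward in the alphabet (wrapping around).
On "blanket" that produces "zjylicr".

zjylicr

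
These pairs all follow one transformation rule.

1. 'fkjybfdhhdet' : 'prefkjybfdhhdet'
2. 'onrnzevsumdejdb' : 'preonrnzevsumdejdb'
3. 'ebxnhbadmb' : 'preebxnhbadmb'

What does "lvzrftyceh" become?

prelvzrftyceh

Each output is the input with this applied: prepend "pre".
Applying that to "lvzrftyceh" gives "prelvzrftyceh".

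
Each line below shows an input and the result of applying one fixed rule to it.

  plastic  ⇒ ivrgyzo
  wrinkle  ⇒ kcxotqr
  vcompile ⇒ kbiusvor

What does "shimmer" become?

What's happening: shift every letter 6 places forward in the alphabet (wrapping around), then move the last character to the front.
On "shimmer": the first step gives "ynosskx", and the second then gives "xynossk".

xynossk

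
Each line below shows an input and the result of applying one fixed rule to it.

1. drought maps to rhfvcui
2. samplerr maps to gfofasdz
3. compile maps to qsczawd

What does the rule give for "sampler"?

Rule — take characters alternately from the front and the back (1st, last, 2nd, 2nd-last, ...), then shift every letter 12 places backward in the alphabet (wrapping around).
On "sampler": the first step gives "sraemlp", and the second then gives "gfosazd".

gfosazd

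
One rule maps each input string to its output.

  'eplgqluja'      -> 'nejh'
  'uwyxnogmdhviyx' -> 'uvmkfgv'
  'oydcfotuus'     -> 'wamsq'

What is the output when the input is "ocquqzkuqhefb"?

What's happening: shift every letter 2 places backward in the alphabet (wrapping around), then keep every other character starting from the second (positions 2nd, 4th, 6th, ...).
"ocquqzkuqhefb" → "maosoxisofcdz" → "asxsfd".
(Check on "uwyxnogmdhviyx": → "suwvlmekbftgwv" → "uvmkfgv" ✓)

asxsfd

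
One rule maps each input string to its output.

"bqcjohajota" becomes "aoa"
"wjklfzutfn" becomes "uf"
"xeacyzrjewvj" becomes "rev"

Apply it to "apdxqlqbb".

qb

What's happening: keep every other character starting from the first (positions 1st, 3rd, 5th, ...), then delete the first 3 characters.
On "apdxqlqbb": the first step gives "adqqb", and the second then gives "qb".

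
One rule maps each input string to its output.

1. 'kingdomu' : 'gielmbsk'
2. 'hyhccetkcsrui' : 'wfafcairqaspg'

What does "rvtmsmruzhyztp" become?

What's happening: swap each adjacent pair of characters (1↔2, 3↔4, ...), then shift every letter 2 places backward in the alphabet (wrapping around).
Starting from "rvtmsmruzhyztp": after the first operation, "vrmtmsurhzzypt"; after the second, "tpkrkqspfxxwnr".

tpkrkqspfxxwnr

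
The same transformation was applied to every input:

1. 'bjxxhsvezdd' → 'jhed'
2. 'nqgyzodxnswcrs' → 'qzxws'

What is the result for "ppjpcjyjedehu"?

Looking at the pairs, the operation is to keep one character in every 3, starting at position 2 (positions 2nd, 5th, 8th, ...).
Doing the same to "ppjpcjyjedehu": "pcje".

pcje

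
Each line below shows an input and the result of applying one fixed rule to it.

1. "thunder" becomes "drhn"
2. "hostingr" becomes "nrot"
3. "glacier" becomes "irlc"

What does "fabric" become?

rca

What's happening: move the last 3 characters to the front (rotate right by 3), then keep every other character starting from the first (positions 1st, 3rd, 5th, ...).
Doing the same to "fabric": "rca".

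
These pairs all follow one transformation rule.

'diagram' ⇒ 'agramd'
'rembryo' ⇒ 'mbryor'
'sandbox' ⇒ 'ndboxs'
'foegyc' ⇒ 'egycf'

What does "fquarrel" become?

Looking at the pairs, the operation is to move the first 2 characters to the end (rotate left by 2), then delete the last character.
On "fquarrel": the first step gives "uarrelfq", and the second then gives "uarrelf".
(Check on "sandbox": → "ndboxsa" → "ndboxs" ✓)

uarrelf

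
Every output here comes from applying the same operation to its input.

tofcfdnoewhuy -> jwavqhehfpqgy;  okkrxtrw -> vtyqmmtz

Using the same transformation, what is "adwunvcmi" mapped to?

What's happening: shift every letter 2 places forward in the alphabet (wrapping around), then move the last 3 characters to the front (rotate right by 3).
For "adwunvcmi", step one produces "cfywpxeok"; step two turns that into "eokcfywpx".

eokcfywpx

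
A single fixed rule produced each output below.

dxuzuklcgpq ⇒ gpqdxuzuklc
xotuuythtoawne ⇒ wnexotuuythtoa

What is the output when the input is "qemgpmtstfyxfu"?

The pattern: move the last 3 characters to the front (rotate right by 3).
"qemgpmtstfyxfu" → "xfuqemgpmtstfy".

xfuqemgpmtstfy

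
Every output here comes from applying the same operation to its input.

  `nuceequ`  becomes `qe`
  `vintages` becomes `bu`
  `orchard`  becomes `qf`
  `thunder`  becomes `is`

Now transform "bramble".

oz

The pattern: shift every letter 12 places backward in the alphabet (wrapping around), then keep one character in every 3, starting at position 3 (positions 3rd, 6th, 9th, ...).
Working it through for "bramble": intermediate "pfoapzs", final "oz".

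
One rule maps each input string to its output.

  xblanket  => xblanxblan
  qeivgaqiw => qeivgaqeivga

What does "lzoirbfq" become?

lzoirlzoir

In each case the input is transformed by: delete the last 3 characters, then write the whole string twice.
Applying both steps to "lzoirbfq": "lzoir", then "lzoirlzoir".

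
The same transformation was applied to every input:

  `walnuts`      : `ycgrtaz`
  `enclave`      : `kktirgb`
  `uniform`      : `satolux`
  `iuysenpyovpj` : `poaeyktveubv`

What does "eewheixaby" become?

In each case the input is transformed by: shift every letter 6 places forward in the alphabet (wrapping around), then move the last character to the front.
Starting from "eewheixaby": after the first operation, "kkcnkodghe"; after the second, "ekkcnkodgh".
(Check on "uniform": → "atoluxs" → "satolux" ✓)

ekkcnkodgh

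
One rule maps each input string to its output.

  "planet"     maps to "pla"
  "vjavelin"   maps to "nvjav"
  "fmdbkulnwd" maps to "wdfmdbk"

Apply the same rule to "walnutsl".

lwaln

The rule is to swap the front and back halves of the string, then delete the first 3 characters.
Starting from "walnutsl": after the first operation, "utslwaln"; after the second, "lwaln".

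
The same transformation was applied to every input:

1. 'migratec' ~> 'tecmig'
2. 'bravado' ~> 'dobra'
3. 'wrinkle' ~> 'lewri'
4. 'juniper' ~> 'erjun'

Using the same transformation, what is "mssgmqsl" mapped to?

The transformation: move the first 3 characters to the end (rotate left by 3), then delete the first 2 characters.
Starting from "mssgmqsl": after the first operation, "gmqslmss"; after the second, "qslmss".
(Check on "juniper": → "iperjun" → "erjun" ✓)

qslmss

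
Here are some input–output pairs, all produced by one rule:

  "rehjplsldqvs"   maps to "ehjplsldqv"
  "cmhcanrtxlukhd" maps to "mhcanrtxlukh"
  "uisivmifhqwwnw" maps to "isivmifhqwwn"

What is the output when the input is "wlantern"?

lanter

Each output is the input with this applied: move the last character to the front, then delete the first 2 characters.
On "wlantern": the first step gives "nwlanter", and the second then gives "lanter".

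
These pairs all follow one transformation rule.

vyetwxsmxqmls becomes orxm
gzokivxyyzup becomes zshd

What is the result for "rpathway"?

The rule is to shift every letter 7 places backward in the alphabet (wrapping around), then keep only the first 4 characters.
For "rpathway", step one produces "kitmaptr"; step two turns that into "kitm".

kitm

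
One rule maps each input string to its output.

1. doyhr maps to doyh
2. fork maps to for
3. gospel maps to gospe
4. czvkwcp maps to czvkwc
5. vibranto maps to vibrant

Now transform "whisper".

whispe

Looking at the pairs, the operation is to delete the last character.
On "whisper" that produces "whispe".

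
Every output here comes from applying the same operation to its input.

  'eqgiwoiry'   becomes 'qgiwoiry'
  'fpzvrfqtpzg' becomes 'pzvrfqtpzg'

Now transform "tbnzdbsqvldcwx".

In each case the input is transformed by: delete the first character.
"tbnzdbsqvldcwx" → "bnzdbsqvldcwx".

bnzdbsqvldcwx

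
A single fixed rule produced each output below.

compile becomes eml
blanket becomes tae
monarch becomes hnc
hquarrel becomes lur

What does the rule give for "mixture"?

The transformation: move the last character to the front, then keep one character in every 3, starting at position 1 (positions 1st, 4th, 7th, ...).
Applying both steps to "mixture": "emixtur", then "exr".

exr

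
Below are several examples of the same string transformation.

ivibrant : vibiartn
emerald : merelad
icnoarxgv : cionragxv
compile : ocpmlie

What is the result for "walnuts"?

The pattern: swap each adjacent pair of characters (1↔2, 3↔4, ...).
So "walnuts" becomes "awnltus".

awnltus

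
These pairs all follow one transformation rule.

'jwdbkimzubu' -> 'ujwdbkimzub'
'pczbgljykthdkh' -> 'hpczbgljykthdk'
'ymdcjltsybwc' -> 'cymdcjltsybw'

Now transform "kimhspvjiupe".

ekimhspvjiup

The transformation: move the last character to the front.
For "kimhspvjiupe" the result is "ekimhspvjiup".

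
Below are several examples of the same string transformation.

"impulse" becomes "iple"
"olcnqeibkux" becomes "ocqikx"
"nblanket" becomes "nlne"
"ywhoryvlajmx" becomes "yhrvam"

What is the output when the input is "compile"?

In each case the input is transformed by: keep every other character starting from the first (positions 1st, 3rd, 5th, ...).
Doing the same to "compile": "cmie".

cmie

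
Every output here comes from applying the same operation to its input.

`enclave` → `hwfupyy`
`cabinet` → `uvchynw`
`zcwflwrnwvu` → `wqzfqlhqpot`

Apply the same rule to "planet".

In each case the input is transformed by: move the first character to the end, then shift every letter 6 places backward in the alphabet (wrapping around).
Working it through for "planet": intermediate "lanetp", final "fuhynj".

fuhynj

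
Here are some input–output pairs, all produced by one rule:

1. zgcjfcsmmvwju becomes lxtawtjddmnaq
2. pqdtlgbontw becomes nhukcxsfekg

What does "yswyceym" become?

Rule — shift every letter 9 places backward in the alphabet (wrapping around), then swap the first and last characters.
Starting from "yswyceym": after the first operation, "pjnptvpd"; after the second, "djnptvpp".

djnptvpp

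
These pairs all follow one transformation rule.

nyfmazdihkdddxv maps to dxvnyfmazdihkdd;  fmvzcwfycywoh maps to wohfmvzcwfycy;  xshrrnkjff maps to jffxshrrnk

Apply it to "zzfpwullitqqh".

qqhzzfpwullit

In each case the input is transformed by: move the last 3 characters to the front (rotate right by 3).
On "zzfpwullitqqh" that produces "qqhzzfpwullit".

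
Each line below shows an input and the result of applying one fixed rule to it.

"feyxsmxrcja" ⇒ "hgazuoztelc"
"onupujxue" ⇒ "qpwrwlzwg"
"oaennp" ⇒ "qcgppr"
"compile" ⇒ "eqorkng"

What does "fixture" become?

hkzvwtg

Each output is the input with this applied: shift every letter 2 places forward in the alphabet (wrapping around).
On "fixture" that produces "hkzvwtg".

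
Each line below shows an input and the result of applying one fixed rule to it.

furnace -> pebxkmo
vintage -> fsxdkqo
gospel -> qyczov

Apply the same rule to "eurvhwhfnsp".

oebfrgrpxcz

Each output is the input with this applied: shift every letter 10 places forward in the alphabet (wrapping around).
Applying that to "eurvhwhfnsp" gives "oebfrgrpxcz".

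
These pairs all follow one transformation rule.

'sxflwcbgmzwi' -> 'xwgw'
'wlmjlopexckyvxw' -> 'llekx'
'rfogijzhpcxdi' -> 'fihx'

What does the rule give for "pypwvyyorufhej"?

yvofj

Looking at the pairs, the operation is to keep one character in every 3, starting at position 2 (positions 2nd, 5th, 8th, ...).
So "pypwvyyorufhej" becomes "yvofj".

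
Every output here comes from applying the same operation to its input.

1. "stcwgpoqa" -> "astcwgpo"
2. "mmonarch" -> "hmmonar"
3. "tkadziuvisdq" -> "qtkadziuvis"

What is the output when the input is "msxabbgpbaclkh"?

Looking at the pairs, the operation is to move the last character to the front, then delete the last character.
Applying that to "msxabbgpbaclkh" gives "hmsxabbgpbacl".

hmsxabbgpbacl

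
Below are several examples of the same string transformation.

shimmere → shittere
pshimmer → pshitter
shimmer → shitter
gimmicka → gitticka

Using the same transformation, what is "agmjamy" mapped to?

agtjaty

The rule is to replace every "m" with "t".
Doing the same to "agmjamy": "agtjaty".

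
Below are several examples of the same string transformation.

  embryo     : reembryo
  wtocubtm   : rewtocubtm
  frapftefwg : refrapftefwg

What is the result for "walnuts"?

rewalnuts

The rule is to prepend "re".
Applying that to "walnuts" gives "rewalnuts".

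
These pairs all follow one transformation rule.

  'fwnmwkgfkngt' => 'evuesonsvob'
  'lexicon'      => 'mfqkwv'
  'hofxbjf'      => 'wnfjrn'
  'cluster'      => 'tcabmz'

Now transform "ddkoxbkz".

lswfjsh

Rule — shift every letter 8 places forward in the alphabet (wrapping around), then delete the first character.
Starting from "ddkoxbkz": after the first operation, "llswfjsh"; after the second, "lswfjsh".
(Check on "lexicon": → "tmfqkwv" → "mfqkwv" ✓)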